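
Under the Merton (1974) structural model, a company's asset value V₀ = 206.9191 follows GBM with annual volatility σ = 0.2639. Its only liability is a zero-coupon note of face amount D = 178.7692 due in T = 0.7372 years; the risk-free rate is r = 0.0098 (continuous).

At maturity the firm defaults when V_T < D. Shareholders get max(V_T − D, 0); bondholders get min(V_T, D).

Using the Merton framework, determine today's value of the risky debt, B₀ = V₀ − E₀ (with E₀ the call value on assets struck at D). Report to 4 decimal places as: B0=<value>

Work the structural quantities from V₀ = 206.9191 against face 178.7692:
d₁ = [ln(V₀/D) + (r + σ²/2)T] / (σ√T)
   = [ln(206.9191/178.7692) + (0.0098 + 0.5·0.2639²)·0.7372] / (0.2639·√0.7372)
   = [0.146232 + 0.032895] / 0.226585 = 0.790551
d₂ = d₁ − σ√T = 0.790551 − 0.226585 = 0.563965
N(d₁) = 0.785397,  N(d₂) = 0.713611,  e^(−rT) = 0.992801
E₀ = V₀·N(d₁) − D·e^(−rT)·N(d₂)
   = 206.9191·0.785397 − 178.7692·0.992801·0.713611 = 35.860259
B₀ = V₀ − E₀ = 206.9191 − 35.860259 = 171.058841

B0=171.0588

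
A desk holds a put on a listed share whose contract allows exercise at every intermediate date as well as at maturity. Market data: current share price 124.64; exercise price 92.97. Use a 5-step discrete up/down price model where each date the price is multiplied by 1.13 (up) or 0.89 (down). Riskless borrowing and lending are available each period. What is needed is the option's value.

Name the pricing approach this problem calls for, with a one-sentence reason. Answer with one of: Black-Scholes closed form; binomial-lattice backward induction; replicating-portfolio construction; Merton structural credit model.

Key observation: early exercise of the strike-92.97 put must be checked at each of the 5 dates (spot 124.64), which forces a node-by-node comparison of intrinsic and continuation value backward from expiry.

framework: binomial-lattice backward induction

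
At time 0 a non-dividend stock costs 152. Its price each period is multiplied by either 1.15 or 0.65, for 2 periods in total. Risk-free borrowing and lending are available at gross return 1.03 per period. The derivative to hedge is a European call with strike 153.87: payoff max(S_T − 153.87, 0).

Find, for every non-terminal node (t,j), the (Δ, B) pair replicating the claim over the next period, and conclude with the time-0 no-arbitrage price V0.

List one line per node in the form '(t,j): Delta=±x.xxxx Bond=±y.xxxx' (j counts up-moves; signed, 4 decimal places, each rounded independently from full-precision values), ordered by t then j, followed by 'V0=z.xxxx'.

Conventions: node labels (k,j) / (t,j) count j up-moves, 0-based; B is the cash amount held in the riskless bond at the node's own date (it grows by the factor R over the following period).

Since d<R<u, set p* = (R−d)/(u−d) = 0.7600; price each node as the discounted p*-expectation of its children.
Terminal payoffs: V(2,0)=0.0000, V(2,1)=0.0000, V(2,2)=47.1500
(1,0): S=98.8000. Δ = (V_up−V_dn)/(S_up−S_dn) = (0.0000−0.0000)/(113.6200−64.2200) = 0.0000. V = [p*·0.0000 + (1−p*)·0.0000]/1.03 = 0.0000. B = V − Δ·S = 0.0000.
(1,1): S=174.8000. Δ = (V_up−V_dn)/(S_up−S_dn) = (47.1500−0.0000)/(201.0200−113.6200) = 0.5395. V = [p*·47.1500 + (1−p*)·0.0000]/1.03 = 34.7903. B = V − Δ·S = -59.5097.
(0,0): S=152.0000. Δ = (V_up−V_dn)/(S_up−S_dn) = (34.7903−0.0000)/(174.8000−98.8000) = 0.4578. V = [p*·34.7903 + (1−p*)·0.0000]/1.03 = 25.6705. B = V − Δ·S = -43.9101.
Sanity check at the root: Δ(0,0)·S0 + B(0,0) reproduces V0 = 25.6705.

(0,0): Delta=0.4578 Bond=-43.9101
(1,0): Delta=0.0000 Bond=0.0000
(1,1): Delta=0.5395 Bond=-59.5097
V0=25.6705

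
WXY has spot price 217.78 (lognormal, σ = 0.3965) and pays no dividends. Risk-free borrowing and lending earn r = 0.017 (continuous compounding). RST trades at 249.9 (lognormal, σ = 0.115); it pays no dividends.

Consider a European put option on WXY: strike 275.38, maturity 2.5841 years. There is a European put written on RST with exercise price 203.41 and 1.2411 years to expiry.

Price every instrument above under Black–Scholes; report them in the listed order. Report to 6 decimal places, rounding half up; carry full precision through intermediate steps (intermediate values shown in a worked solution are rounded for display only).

[WXY put K=275.38]
σ√T = 0.3965·√2.5841 = 0.637379
d₁ = (ln(S/K) + (r+σ²/2)T) / (σ√T) = (ln(217.78/275.38) + (0.017+0.3965²/2)·2.5841) / 0.637379 = (-0.234667 + 0.247056) / 0.637379 = 0.019438
d₂ = d₁ − σ√T = 0.019438 − 0.637379 = -0.617941
e^{−rT} = 0.957021
N(−d₁) = 0.492246,  N(−d₂) = 0.731693
price = K·e^{−rT}·N(−d₂) − S·N(−d₁) = 192.833677 − 107.201324 = 85.632353
[RST put K=203.41]
σ√T = 0.115·√1.2411 = 0.128115
d₁ = (ln(S/K) + (r+σ²/2)T) / (σ√T) = (ln(249.9/203.41) + (0.017+0.115²/2)·1.2411) / 0.128115 = (0.205837 + 0.029305) / 0.128115 = 1.835398
d₂ = d₁ − σ√T = 1.835398 − 0.128115 = 1.707282
e^{−rT} = 0.979122
N(−d₁) = 0.033223,  N(−d₂) = 0.043885
price = K·e^{−rT}·N(−d₂) − S·N(−d₁) = 8.740237 − 8.302524 = 0.437713

price(WXY put K=275.38) = 85.632353
price(RST put K=203.41) = 0.437713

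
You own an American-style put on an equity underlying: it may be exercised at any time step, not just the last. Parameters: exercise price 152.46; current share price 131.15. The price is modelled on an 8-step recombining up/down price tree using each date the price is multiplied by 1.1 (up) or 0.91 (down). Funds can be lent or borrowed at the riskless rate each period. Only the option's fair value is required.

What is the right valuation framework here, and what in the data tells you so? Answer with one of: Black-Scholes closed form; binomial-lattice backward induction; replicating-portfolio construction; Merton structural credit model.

framework: binomial-lattice backward induction

Key observation: an American put (K = 152.46, S₀ = 131.15) on a 8-date tree has no closed form — the optimal stopping decision is embedded and must be resolved recursively from expiry.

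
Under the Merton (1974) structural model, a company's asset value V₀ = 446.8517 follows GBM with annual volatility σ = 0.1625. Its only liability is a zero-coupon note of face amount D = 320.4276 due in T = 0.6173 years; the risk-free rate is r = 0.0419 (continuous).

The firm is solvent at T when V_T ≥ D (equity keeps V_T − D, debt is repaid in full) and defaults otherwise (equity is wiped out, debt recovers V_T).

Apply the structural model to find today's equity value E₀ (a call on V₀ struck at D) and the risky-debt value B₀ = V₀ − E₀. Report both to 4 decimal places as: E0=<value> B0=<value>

Work the structural quantities from V₀ = 446.8517 against face 320.4276:
d₁ = [ln(V₀/D) + (r + σ²/2)T] / (σ√T)
   = [ln(446.8517/320.4276) + (0.0419 + 0.5·0.1625²)·0.6173] / (0.1625·√0.6173)
   = [0.332570 + 0.034015] / 0.127674 = 2.871269
d₂ = d₁ − σ√T = 2.871269 − 0.127674 = 2.743595
N(d₁) = 0.997956,  N(d₂) = 0.996961,  e^(−rT) = 0.974467
E₀ = V₀·N(d₁) − D·e^(−rT)·N(d₂)
   = 446.8517·0.997956 − 320.4276·0.974467·0.996961 = 134.640994
B₀ = V₀ − E₀ = 446.8517 − 134.640994 = 312.210706

E0=134.6410 B0=312.2107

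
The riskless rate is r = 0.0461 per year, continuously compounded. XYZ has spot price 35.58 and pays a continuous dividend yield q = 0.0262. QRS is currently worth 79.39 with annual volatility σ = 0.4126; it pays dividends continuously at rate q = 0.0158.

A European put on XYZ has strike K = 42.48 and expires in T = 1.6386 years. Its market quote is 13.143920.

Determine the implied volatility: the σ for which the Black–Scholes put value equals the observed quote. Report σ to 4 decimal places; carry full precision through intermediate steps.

At σ = 0.5604 the Black–Scholes value reproduces the quote:
σ√T = 0.5604·√1.6386 = 0.717356
d₁ = (ln(S/K) + (r−q+σ²/2)T) / (σ√T) = (ln(35.58/42.48) + (0.0461−0.0262+0.5604²/2)·1.6386) / 0.717356 = (-0.177250 + 0.289908) / 0.717356 = 0.157046
d₂ = d₁ − σ√T = 0.157046 − 0.717356 = -0.560309
e^{−rT} = 0.927243
e^{−qT} = 0.957977
N(−d₁) = 0.437604,  N(−d₂) = 0.712366
V = K·e^{−rT}·N(−d₂) − S·e^{−qT}·N(−d₁) = 28.059582 − 14.915663 = 13.143920 (the observed quote) — the price is monotone increasing in volatility, hence this σ is the only solution

sigma = 0.5604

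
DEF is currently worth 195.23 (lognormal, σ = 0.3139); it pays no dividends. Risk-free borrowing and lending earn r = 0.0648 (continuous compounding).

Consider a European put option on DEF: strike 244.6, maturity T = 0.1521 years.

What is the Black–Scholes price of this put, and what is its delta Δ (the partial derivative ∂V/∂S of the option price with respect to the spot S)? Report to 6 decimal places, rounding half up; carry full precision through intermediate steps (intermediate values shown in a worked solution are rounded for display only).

σ√T = 0.3139·√0.1521 = 0.122421
d₁ = (ln(S/K) + (r+σ²/2)T) / (σ√T) = (ln(195.23/244.6) + (0.0648+0.3139²/2)·0.1521) / 0.122421 = (-0.225446 + 0.017350) / 0.122421 = -1.699842
d₂ = d₁ − σ√T = -1.699842 − 0.122421 = -1.822263
e^{−rT} = 0.990192
N(−d₁) = 0.955420,  N(−d₂) = 0.965792
Put price V = K·e^{−rT}·N(−d₂) − S·N(−d₁) = 233.915939 − 186.526581 = 47.389358
Δ = −N(−d₁) = -0.955420

price = 47.389358
Δ = -0.955420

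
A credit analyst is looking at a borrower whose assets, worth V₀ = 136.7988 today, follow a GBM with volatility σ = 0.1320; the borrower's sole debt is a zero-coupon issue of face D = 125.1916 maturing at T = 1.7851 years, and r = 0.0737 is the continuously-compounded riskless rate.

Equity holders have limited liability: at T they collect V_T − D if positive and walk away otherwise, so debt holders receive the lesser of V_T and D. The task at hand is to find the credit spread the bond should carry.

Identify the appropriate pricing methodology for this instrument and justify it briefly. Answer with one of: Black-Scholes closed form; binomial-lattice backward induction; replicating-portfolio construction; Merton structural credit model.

framework: Merton structural credit model

Key observation: assets follow a GBM and default happens iff V_T < 125.1916; valuing claims on that split (equity as a call, risky debt as the residual) is the structural model's definition.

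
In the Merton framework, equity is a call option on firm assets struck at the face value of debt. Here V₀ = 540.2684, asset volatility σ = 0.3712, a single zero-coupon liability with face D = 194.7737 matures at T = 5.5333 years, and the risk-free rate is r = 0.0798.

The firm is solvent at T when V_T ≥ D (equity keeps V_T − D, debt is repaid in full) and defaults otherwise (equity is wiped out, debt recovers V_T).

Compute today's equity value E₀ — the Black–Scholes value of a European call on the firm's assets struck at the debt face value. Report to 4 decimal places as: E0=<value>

Work the structural quantities from V₀ = 540.2684 against face 194.7737:
d₁ = [ln(V₀/D) + (r + σ²/2)T] / (σ√T)
   = [ln(540.2684/194.7737) + (0.0798 + 0.5·0.3712²)·5.5333] / (0.3712·√5.5333)
   = [1.020228 + 0.822772] / 0.873173 = 2.110694
d₂ = d₁ − σ√T = 2.110694 − 0.873173 = 1.237522
N(d₁) = 0.982601,  N(d₂) = 0.892053,  e^(−rT) = 0.643034
E₀ = V₀·N(d₁) − D·e^(−rT)·N(d₂)
   = 540.2684·0.982601 − 194.7737·0.643034·0.892053 = 419.141867

E0=419.1419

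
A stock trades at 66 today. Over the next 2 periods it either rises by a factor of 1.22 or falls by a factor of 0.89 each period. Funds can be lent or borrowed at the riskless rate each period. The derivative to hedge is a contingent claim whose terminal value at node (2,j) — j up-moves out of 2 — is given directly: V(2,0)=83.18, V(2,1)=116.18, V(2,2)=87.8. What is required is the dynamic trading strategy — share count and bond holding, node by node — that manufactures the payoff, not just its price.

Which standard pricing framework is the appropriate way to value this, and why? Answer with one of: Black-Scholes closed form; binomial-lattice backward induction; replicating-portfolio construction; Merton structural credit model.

Key observation: a price alone would not answer the question — the per-node share/bond construction on the spot-66, 1.22/0.89 tree is required, and only the replicating-portfolio method yields it.

framework: replicating-portfolio construction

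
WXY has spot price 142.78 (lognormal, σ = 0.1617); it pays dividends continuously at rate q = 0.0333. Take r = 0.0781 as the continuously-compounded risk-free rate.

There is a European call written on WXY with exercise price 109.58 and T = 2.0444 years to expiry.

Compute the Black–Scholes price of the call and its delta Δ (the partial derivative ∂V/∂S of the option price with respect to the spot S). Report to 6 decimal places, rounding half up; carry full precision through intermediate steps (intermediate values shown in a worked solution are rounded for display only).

price = 40.659623
Δ = 0.888581

σ√T = 0.1617·√2.0444 = 0.231203
d₁ = (ln(S/K) + (r−q+σ²/2)T) / (σ√T) = (ln(142.78/109.58) + (0.0781−0.0333+0.1617²/2)·2.0444) / 0.231203 = (0.264650 + 0.118316) / 0.231203 = 1.656410
d₂ = d₁ − σ√T = 1.656410 − 0.231203 = 1.425208
e^{−rT} = 0.852427
e^{−qT} = 0.934187
N(d₁) = 0.951181,  N(d₂) = 0.922951
Call price V = S·e^{−qT}·N(d₁) − K·e^{−rT}·N(d₂) = 126.871550 − 86.211927 = 40.659623
Δ = e^{−qT}·N(d₁) = 0.888581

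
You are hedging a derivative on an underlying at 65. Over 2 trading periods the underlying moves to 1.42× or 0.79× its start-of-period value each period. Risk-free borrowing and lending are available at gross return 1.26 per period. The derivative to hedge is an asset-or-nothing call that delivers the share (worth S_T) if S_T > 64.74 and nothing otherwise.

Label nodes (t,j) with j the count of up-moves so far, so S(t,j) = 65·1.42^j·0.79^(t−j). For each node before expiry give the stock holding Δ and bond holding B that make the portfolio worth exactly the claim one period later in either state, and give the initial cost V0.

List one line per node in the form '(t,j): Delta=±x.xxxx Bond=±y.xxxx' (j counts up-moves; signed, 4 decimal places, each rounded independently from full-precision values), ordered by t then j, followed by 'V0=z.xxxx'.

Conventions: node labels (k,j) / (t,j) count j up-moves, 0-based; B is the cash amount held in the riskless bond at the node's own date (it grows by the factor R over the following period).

(0,0): Delta=1.1997 Bond=-14.6269
(1,0): Delta=2.2540 Bond=-72.5679
(1,1): Delta=1.0000 Bond=0.0000
V0=63.3519

No-arbitrage ⇒ martingale measure with p* = (R−d)/(u−d) = 0.7460.
Expiry values: V(2,0)=0.0000, V(2,1)=72.9170, V(2,2)=131.0660
(1,0): S=51.3500. Δ = (V_up−V_dn)/(S_up−S_dn) = (72.9170−0.0000)/(72.9170−40.5665) = 2.2540. V = [p*·72.9170 + (1−p*)·0.0000]/1.26 = 43.1733. B = V − Δ·S = -72.5679.
(1,1): S=92.3000. Δ = (V_up−V_dn)/(S_up−S_dn) = (131.0660−72.9170)/(131.0660−72.9170) = 1.0000. V = [p*·131.0660 + (1−p*)·72.9170]/1.26 = 92.3000. B = V − Δ·S = 0.0000.
(0,0): S=65.0000. Δ = (V_up−V_dn)/(S_up−S_dn) = (92.3000−43.1733)/(92.3000−51.3500) = 1.1997. V = [p*·92.3000 + (1−p*)·43.1733]/1.26 = 63.3519. B = V − Δ·S = -14.6269.
As a check, the time-0 holding Δ(0,0)·S0 + B(0,0) comes to 63.3519 — exactly V0.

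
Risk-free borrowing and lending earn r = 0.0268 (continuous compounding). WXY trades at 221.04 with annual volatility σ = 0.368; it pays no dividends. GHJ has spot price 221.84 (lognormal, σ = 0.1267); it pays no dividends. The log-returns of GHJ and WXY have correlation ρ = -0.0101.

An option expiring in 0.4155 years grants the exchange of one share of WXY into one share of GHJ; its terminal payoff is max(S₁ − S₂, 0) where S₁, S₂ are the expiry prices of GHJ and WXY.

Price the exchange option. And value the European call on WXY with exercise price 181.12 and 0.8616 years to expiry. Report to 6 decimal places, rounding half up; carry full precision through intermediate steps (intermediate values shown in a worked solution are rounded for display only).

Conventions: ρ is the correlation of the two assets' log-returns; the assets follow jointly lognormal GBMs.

σ_eff = √(σ₁² + σ₂² − 2ρσ₁σ₂) = √(0.1267² + 0.368² − 2·-0.0101·0.1267·0.368) = 0.390408
d₁ = (ln(S₁/S₂) + (q₂ − q₁ + σ_eff²/2)T) / (σ_eff√T) = (ln(221.84/221.04) + (0.0 − 0.0 + 0.076209)·0.4155) / 0.251654 = 0.140183
d₂ = d₁ − σ_eff√T = 0.140183 − 0.251654 = -0.111471
N(d₁) = 0.555742,  N(d₂) = 0.455621
V = S₁·e^{−q₁T}·N(d₁) − S₂·e^{−q₂T}·N(d₂) = 123.285882 − 100.710529 = 22.575353
[vanilla: WXY call K=181.12]
σ√T = 0.368·√0.8616 = 0.341586
d₁ = (ln(S/K) + (r+σ²/2)T) / (σ√T) = (ln(221.04/181.12) + (0.0268+0.368²/2)·0.8616) / 0.341586 = (0.199184 + 0.081432) / 0.341586 = 0.821506
d₂ = d₁ − σ√T = 0.821506 − 0.341586 = 0.479920
e^{−rT} = 0.977174
N(d₁) = 0.794321,  N(d₂) = 0.684358
price = S·N(d₁) − K·e^{−rT}·N(d₂) = 175.576718 − 121.121539 = 54.455180

exchange price = 22.575353
price(WXY call K=181.12) = 54.455180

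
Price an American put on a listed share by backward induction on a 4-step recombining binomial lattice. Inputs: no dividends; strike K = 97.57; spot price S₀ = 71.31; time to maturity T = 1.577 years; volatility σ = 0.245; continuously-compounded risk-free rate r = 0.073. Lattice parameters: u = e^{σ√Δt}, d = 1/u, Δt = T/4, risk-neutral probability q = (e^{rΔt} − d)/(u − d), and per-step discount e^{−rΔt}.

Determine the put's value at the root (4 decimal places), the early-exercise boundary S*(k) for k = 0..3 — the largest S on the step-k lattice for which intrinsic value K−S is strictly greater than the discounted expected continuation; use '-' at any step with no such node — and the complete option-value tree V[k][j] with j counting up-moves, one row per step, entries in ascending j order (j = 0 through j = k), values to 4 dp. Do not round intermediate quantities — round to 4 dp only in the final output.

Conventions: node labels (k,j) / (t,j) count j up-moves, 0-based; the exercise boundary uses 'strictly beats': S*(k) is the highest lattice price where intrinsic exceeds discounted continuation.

price = 26.2600
boundary = 71.3100 61.1422 71.3100 83.1686
tree:
26.2600
36.4278 14.7529
45.1458 26.2600 6.3437
52.6207 36.4278 14.4014 0.2461
59.0298 45.1458 26.2600 0.5706 0.0000

Δt=0.39425  u=1.16630  d=0.85741  q=0.55615  discount=0.97163
step 4 (expiry): payoffs max(K−S,0) = 59.0298 45.1458 26.2600 0.5706 0.0000
step 3: (k=3,j=0): S=44.9493, K−S=52.6207, hold=49.8526 ⇒ V=52.6207 exercise | (k=3,j=1): S=61.1422, K−S=36.4278, hold=33.6597 ⇒ V=36.4278 exercise | (k=3,j=2): S=83.1686, K−S=14.4014, hold=11.6333 ⇒ V=14.4014 exercise | (k=3,j=3): S=113.1301, K−S=0.0000, hold=0.2461 ⇒ V=0.2461 continue  boundary S*=83.1686
step 2: (k=2,j=0): S=52.4242, K−S=45.1458, hold=42.3777 ⇒ V=45.1458 exercise | (k=2,j=1): S=71.3100, K−S=26.2600, hold=23.4919 ⇒ V=26.2600 exercise | (k=2,j=2): S=96.9994, K−S=0.5706, hold=6.3437 ⇒ V=6.3437 continue  boundary S*=71.3100
step 1: (k=1,j=0): S=61.1422, K−S=36.4278, hold=33.6597 ⇒ V=36.4278 exercise | (k=1,j=1): S=83.1686, K−S=14.4014, hold=14.7529 ⇒ V=14.7529 continue  boundary S*=61.1422
step 0: (k=0,j=0): S=71.3100, K−S=26.2600, hold=23.6819 ⇒ V=26.2600 exercise  boundary S*=71.3100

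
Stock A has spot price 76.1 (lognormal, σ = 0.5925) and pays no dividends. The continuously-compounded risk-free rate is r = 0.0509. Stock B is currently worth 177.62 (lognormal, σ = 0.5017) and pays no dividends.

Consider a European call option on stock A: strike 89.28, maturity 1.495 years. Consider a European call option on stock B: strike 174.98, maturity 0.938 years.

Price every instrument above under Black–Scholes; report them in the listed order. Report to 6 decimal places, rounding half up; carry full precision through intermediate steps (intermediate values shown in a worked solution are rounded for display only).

[stock A call K=89.28]
σ√T = 0.5925·√1.495 = 0.724451
d₁ = (ln(S/K) + (r+σ²/2)T) / (σ√T) = (ln(76.1/89.28) + (0.0509+0.5925²/2)·1.495) / 0.724451 = (-0.159729 + 0.338510) / 0.724451 = 0.246781
d₂ = d₁ − σ√T = 0.246781 − 0.724451 = -0.477670
e^{−rT} = 0.926728
N(d₁) = 0.597461,  N(d₂) = 0.316443
price = S·N(d₁) − K·e^{−rT}·N(d₂) = 45.466797 − 26.181910 = 19.284887
[stock B call K=174.98]
σ√T = 0.5017·√0.938 = 0.485898
d₁ = (ln(S/K) + (r+σ²/2)T) / (σ√T) = (ln(177.62/174.98) + (0.0509+0.5017²/2)·0.938) / 0.485898 = (0.014975 + 0.165793) / 0.485898 = 0.372028
d₂ = d₁ − σ√T = 0.372028 − 0.485898 = -0.113871
e^{−rT} = 0.953378
N(d₁) = 0.645064,  N(d₂) = 0.454670
price = S·N(d₁) − K·e^{−rT}·N(d₂) = 114.576237 − 75.848977 = 38.727260

price(stock A call K=89.28) = 19.284887
price(stock B call K=174.98) = 38.727260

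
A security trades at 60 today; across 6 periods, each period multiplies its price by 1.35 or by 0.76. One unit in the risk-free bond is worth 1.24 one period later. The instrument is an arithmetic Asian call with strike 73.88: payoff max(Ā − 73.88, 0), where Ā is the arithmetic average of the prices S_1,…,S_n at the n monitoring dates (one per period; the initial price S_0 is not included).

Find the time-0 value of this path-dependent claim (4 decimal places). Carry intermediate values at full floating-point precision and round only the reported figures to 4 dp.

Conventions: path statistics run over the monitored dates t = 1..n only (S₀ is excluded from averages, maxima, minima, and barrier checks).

No-arbitrage gives p* = (R−d)/(u−d) = 0.8136: enumerate every path, weight its payoff by its p*-probability, and discount by R^6.
Enumerate all 2^6 = 64 price paths (U = up ×1.35, D = down ×0.76); each path with k up-moves has probability p*^k·(1−p*)^(6−k).
DDDDDD: Ā=25.5645, payoff=0.0000, prob=0.000042
UDDDDD: Ā=45.4106, payoff=0.0000, prob=0.000183
DUDDDD: Ā=39.5106, payoff=0.0000, prob=0.000183
UUDDDD: Ā=70.1834, payoff=0.0000, prob=0.000800
DDUDDD: Ā=35.0266, payoff=0.0000, prob=0.000183
UDUDDD: Ā=62.2184, payoff=0.0000, prob=0.000800
DUUDDD: Ā=56.3184, payoff=0.0000, prob=0.000800
UUUDDD: Ā=100.0392, payoff=26.1592, prob=0.003490
DDDUDD: Ā=31.6188, payoff=0.0000, prob=0.000183
UDDUDD: Ā=56.1650, payoff=0.0000, prob=0.000800
DUDUDD: Ā=50.2650, payoff=0.0000, prob=0.000800
UUDUDD: Ā=89.2864, payoff=15.4064, prob=0.003490
DDUUDD: Ā=45.7810, payoff=0.0000, prob=0.000800
UDUUDD: Ā=81.3214, payoff=7.4414, prob=0.003490
DUUUDD: Ā=75.4214, payoff=1.5414, prob=0.003490
UUUUDD: Ā=133.9723, payoff=60.0923, prob=0.015228
DDDDUD: Ā=29.0288, payoff=0.0000, prob=0.000183
UDDDUD: Ā=51.5644, payoff=0.0000, prob=0.000800
DUDDUD: Ā=45.6644, payoff=0.0000, prob=0.000800
UUDDUD: Ā=81.1143, payoff=7.2343, prob=0.003490
DDUDUD: Ā=41.1804, payoff=0.0000, prob=0.000800
UDUDUD: Ā=73.1493, payoff=0.0000, prob=0.003490
DUUDUD: Ā=67.2493, payoff=0.0000, prob=0.003490
UUUDUD: Ā=119.4561, payoff=45.5761, prob=0.015228
DDDUUD: Ā=37.7725, payoff=0.0000, prob=0.000800
UDDUUD: Ā=67.0959, payoff=0.0000, prob=0.003490
DUDUUD: Ā=61.1959, payoff=0.0000, prob=0.003490
UUDUUD: Ā=108.7033, payoff=34.8233, prob=0.015228
DDUUUD: Ā=56.7119, payoff=0.0000, prob=0.003490
UDUUUD: Ā=100.7383, payoff=26.8583, prob=0.015228
DUUUUD: Ā=94.8383, payoff=20.9583, prob=0.015228
UUUUUD: Ā=168.4628, payoff=94.5828, prob=0.066449
DDDDDU: Ā=27.0605, payoff=0.0000, prob=0.000183
UDDDDU: Ā=48.0679, payoff=0.0000, prob=0.000800
DUDDDU: Ā=42.1679, payoff=0.0000, prob=0.000800
UUDDDU: Ā=74.9036, payoff=1.0236, prob=0.003490
DDUDDU: Ā=37.6839, payoff=0.0000, prob=0.000800
UDUDDU: Ā=66.9386, payoff=0.0000, prob=0.003490
DUUDDU: Ā=61.0386, payoff=0.0000, prob=0.003490
UUUDDU: Ā=108.4237, payoff=34.5437, prob=0.015228
DDDUDU: Ā=34.2761, payoff=0.0000, prob=0.000800
UDDUDU: Ā=60.8852, payoff=0.0000, prob=0.003490
DUDUDU: Ā=54.9852, payoff=0.0000, prob=0.003490
UUDUDU: Ā=97.6710, payoff=23.7910, prob=0.015228
DDUUDU: Ā=50.5012, payoff=0.0000, prob=0.003490
UDUUDU: Ā=89.7060, payoff=15.8260, prob=0.015228
DUUUDU: Ā=83.8060, payoff=9.9260, prob=0.015228
UUUUDU: Ā=148.8659, payoff=74.9859, prob=0.066449
DDDDUU: Ā=31.6861, payoff=0.0000, prob=0.000800
UDDDUU: Ā=56.2846, payoff=0.0000, prob=0.003490
DUDDUU: Ā=50.3846, payoff=0.0000, prob=0.003490
UUDDUU: Ā=89.4989, payoff=15.6189, prob=0.015228
DDUDUU: Ā=45.9006, payoff=0.0000, prob=0.003490
UDUDUU: Ā=81.5339, payoff=7.6539, prob=0.015228
DUUDUU: Ā=75.6339, payoff=1.7539, prob=0.015228
UUUDUU: Ā=134.3497, payoff=60.4697, prob=0.066449
DDDUUU: Ā=42.4927, payoff=0.0000, prob=0.003490
UDDUUU: Ā=75.4805, payoff=1.6005, prob=0.015228
DUDUUU: Ā=69.5805, payoff=0.0000, prob=0.015228
UUDUUU: Ā=123.5970, payoff=49.7170, prob=0.066449
DDUUUU: Ā=65.0965, payoff=0.0000, prob=0.015228
UDUUUU: Ā=115.6320, payoff=41.7520, prob=0.066449
DUUUUU: Ā=109.7320, payoff=35.8520, prob=0.066449
UUUUUU: Ā=194.9186, payoff=121.0386, prob=0.289958
Price = Σ prob·payoff / R^6 = 63.600887 / 3.635215 = 17.4958

price = 17.4958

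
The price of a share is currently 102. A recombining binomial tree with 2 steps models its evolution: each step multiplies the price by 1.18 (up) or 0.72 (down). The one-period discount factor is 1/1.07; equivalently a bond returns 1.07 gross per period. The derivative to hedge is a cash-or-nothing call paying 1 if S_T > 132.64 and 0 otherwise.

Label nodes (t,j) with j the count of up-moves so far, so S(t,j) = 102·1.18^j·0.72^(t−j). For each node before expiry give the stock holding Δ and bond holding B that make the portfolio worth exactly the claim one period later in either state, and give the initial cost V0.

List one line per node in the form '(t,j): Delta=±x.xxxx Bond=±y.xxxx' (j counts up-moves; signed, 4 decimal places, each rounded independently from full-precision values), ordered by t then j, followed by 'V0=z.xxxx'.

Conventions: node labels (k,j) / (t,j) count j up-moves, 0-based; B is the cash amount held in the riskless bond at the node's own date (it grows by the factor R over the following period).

Risk-neutral probability p* = (R−d)/(u−d) = (1.07−0.72)/(1.18−0.72) = 0.7609.
Expiry values: V(2,0)=0.0000, V(2,1)=0.0000, V(2,2)=1.0000
  t=1,j=0: stock 73.4400 → up 86.6592 (V=0.0000), down 52.8768 (V=0.0000). Price 0.0000; hedge Δ=0.0000, bond B=0.0000.
  t=1,j=1: stock 120.3600 → up 142.0248 (V=1.0000), down 86.6592 (V=0.0000). Price 0.7111; hedge Δ=0.0181, bond B=-1.4628.
  t=0,j=0: stock 102.0000 → up 120.3600 (V=0.7111), down 73.4400 (V=0.0000). Price 0.5057; hedge Δ=0.0152, bond B=-1.0402.
Sanity check at the root: Δ(0,0)·S0 + B(0,0) reproduces V0 = 0.5057.

(0,0): Delta=0.0152 Bond=-1.0402
(1,0): Delta=0.0000 Bond=0.0000
(1,1): Delta=0.0181 Bond=-1.4628
V0=0.5057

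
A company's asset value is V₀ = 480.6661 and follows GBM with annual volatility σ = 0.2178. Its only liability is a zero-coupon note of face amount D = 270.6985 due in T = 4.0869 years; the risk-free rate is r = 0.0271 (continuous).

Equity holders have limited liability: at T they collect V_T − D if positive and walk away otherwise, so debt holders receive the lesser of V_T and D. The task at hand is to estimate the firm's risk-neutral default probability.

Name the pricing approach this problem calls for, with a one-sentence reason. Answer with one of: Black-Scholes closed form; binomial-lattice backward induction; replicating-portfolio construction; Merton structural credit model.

Key observation: assets follow a GBM and default happens iff V_T < 270.6985; valuing claims on that split (equity as a call, risky debt as the residual) is the structural model's definition.

framework: Merton structural credit model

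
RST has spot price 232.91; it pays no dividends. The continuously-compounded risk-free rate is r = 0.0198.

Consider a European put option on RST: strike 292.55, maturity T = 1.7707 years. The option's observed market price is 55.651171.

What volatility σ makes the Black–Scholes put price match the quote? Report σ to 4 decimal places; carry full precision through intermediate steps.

sigma = 0.1675

At σ = 0.1675 the Black–Scholes value reproduces the quote:
σ√T = 0.1675·√1.7707 = 0.222888
d₁ = (ln(S/K) + (r+σ²/2)T) / (σ√T) = (ln(232.91/292.55) + (0.0198+0.1675²/2)·1.7707) / 0.222888 = (-0.227983 + 0.059899) / 0.222888 = -0.754118
d₂ = d₁ − σ√T = -0.754118 − 0.222888 = -0.977006
e^{−rT} = 0.965548
N(−d₁) = 0.774611,  N(−d₂) = 0.835717
V = K·e^{−rT}·N(−d₂) − S·N(−d₁) = 236.065753 − 180.414582 = 55.651171 (equal to the quote); since ∂V/∂σ > 0 for all σ, the implied volatility is unique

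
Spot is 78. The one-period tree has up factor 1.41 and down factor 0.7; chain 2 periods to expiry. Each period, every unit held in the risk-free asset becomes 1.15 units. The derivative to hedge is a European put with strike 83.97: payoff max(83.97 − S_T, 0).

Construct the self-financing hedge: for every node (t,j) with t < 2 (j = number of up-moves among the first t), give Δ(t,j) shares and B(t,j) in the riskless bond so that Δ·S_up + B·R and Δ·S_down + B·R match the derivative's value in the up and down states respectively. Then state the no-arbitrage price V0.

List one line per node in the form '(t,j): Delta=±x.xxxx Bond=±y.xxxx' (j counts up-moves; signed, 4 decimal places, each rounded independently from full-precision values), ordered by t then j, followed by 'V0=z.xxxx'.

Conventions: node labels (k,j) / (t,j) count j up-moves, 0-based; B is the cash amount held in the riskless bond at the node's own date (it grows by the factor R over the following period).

(0,0): Delta=-0.2924 Bond=29.8981
(1,0): Delta=-1.0000 Bond=73.0174
(1,1): Delta=-0.0894 Bond=12.0606
V0=7.0904

Risk-neutral probability p* = (R−d)/(u−d) = (1.15−0.7)/(1.41−0.7) = 0.6338.
Expiry values: V(2,0)=45.7500, V(2,1)=6.9840, V(2,2)=0.0000
  t=1,j=0: stock 54.6000 → up 76.9860 (V=6.9840), down 38.2200 (V=45.7500). Price 18.4174; hedge Δ=-1.0000, bond B=73.0174.
  t=1,j=1: stock 109.9800 → up 155.0718 (V=0.0000), down 76.9860 (V=6.9840). Price 2.2239; hedge Δ=-0.0894, bond B=12.0606.
  t=0,j=0: stock 78.0000 → up 109.9800 (V=2.2239), down 54.6000 (V=18.4174). Price 7.0904; hedge Δ=-0.2924, bond B=29.8981.
Sanity check at the root: Δ(0,0)·S0 + B(0,0) reproduces V0 = 7.0904.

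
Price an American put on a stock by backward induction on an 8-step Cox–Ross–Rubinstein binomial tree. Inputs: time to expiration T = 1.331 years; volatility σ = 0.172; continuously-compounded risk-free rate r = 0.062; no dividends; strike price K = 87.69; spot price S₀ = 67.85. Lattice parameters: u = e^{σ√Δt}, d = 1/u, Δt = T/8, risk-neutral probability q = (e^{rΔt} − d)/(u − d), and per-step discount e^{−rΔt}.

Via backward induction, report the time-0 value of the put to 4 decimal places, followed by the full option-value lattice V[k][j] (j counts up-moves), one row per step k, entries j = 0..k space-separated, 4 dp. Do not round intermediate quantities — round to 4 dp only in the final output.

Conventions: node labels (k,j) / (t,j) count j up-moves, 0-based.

price = 19.8400
tree:
19.8400
24.4370 14.9089
28.7226 19.8400 9.7073
32.7178 24.4370 14.9089 5.7396
36.4423 28.7226 19.8400 9.6194 2.7521
39.9145 32.7178 24.4370 14.9089 5.2457 0.8146
43.1514 36.4423 28.7226 19.8400 9.6194 1.8551 0.0000
46.1690 39.9145 32.7178 24.4370 14.9089 4.2243 0.0000 0.0000
48.9822 43.1514 36.4423 28.7226 19.8400 9.6194 0.0000 0.0000 0.0000

Δt=0.16637, u=1.07268, d=0.93225, q=0.55630, disc=e^(-rΔt)=0.98974
k=8 terminal: V=max(K-S,0) → 48.9822 43.1514 36.4423 28.7226 19.8400 9.6194 0.0000 0.0000 0.0000
k=7: j=0 S=41.5210 intr=46.1690 cont=45.2691 V=46.1690[EX]; j=1 S=47.7755 intr=39.9145 cont=39.0146 V=39.9145[EX]; j=2 S=54.9722 intr=32.7178 cont=31.8179 V=32.7178[EX]; j=3 S=63.2530 intr=24.4370 cont=23.5371 V=24.4370[EX]; j=4 S=72.7811 intr=14.9089 cont=14.0090 V=14.9089[EX]; j=5 S=83.7446 intr=3.9454 cont=4.2243 V=4.2243[hold]; j=6 S=96.3595 intr=0.0000 cont=0.0000 V=0.0000[hold]; j=7 S=110.8746 intr=0.0000 cont=0.0000 V=0.0000[hold]
k=6: j=0 S=44.5386 intr=43.1514 cont=42.2515 V=43.1514[EX]; j=1 S=51.2477 intr=36.4423 cont=35.5424 V=36.4423[EX]; j=2 S=58.9674 intr=28.7226 cont=27.8227 V=28.7226[EX]; j=3 S=67.8500 intr=19.8400 cont=18.9401 V=19.8400[EX]; j=4 S=78.0706 intr=9.6194 cont=8.8730 V=9.6194[EX]; j=5 S=89.8308 intr=0.0000 cont=1.8551 V=1.8551[hold]; j=6 S=103.3626 intr=0.0000 cont=0.0000 V=0.0000[hold]
k=5: j=0 S=47.7755 intr=39.9145 cont=39.0146 V=39.9145[EX]; j=1 S=54.9722 intr=32.7178 cont=31.8179 V=32.7178[EX]; j=2 S=63.2530 intr=24.4370 cont=23.5371 V=24.4370[EX]; j=3 S=72.7811 intr=14.9089 cont=14.0090 V=14.9089[EX]; j=4 S=83.7446 intr=3.9454 cont=5.2457 V=5.2457[hold]; j=5 S=96.3595 intr=0.0000 cont=0.8146 V=0.8146[hold]
k=4: j=0 S=51.2477 intr=36.4423 cont=35.5424 V=36.4423[EX]; j=1 S=58.9674 intr=28.7226 cont=27.8227 V=28.7226[EX]; j=2 S=67.8500 intr=19.8400 cont=18.9401 V=19.8400[EX]; j=3 S=78.0706 intr=9.6194 cont=9.4354 V=9.6194[EX]; j=4 S=89.8308 intr=0.0000 cont=2.7521 V=2.7521[hold]
k=3: j=0 S=54.9722 intr=32.7178 cont=31.8179 V=32.7178[EX]; j=1 S=63.2530 intr=24.4370 cont=23.5371 V=24.4370[EX]; j=2 S=72.7811 intr=14.9089 cont=14.0090 V=14.9089[EX]; j=3 S=83.7446 intr=3.9454 cont=5.7396 V=5.7396[hold]
k=2: j=0 S=58.9674 intr=28.7226 cont=27.8227 V=28.7226[EX]; j=1 S=67.8500 intr=19.8400 cont=18.9401 V=19.8400[EX]; j=2 S=78.0706 intr=9.6194 cont=9.7073 V=9.7073[hold]
k=1: j=0 S=63.2530 intr=24.4370 cont=23.5371 V=24.4370[EX]; j=1 S=72.7811 intr=14.9089 cont=14.0574 V=14.9089[EX]
k=0: j=0 S=67.8500 intr=19.8400 cont=18.9401 V=19.8400[EX]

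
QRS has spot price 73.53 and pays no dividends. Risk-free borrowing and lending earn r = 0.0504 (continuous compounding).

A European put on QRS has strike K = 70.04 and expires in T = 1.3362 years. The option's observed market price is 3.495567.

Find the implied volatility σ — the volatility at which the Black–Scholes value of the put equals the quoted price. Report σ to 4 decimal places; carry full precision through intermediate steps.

sigma = 0.2121

At σ = 0.2121 the Black–Scholes value reproduces the quote:
σ√T = 0.2121·√1.3362 = 0.245175
d₁ = (ln(S/K) + (r+σ²/2)T) / (σ√T) = (ln(73.53/70.04) + (0.0504+0.2121²/2)·1.3362) / 0.245175 = (0.048627 + 0.097400) / 0.245175 = 0.595602
d₂ = d₁ − σ√T = 0.595602 − 0.245175 = 0.350427
e^{−rT} = 0.934873
N(−d₁) = 0.275720,  N(−d₂) = 0.363009
V = K·e^{−rT}·N(−d₂) − S·N(−d₁) = 23.769292 − 20.273725 = 3.495567 (the observed quote) — the price is monotone increasing in volatility, hence this σ is the only solution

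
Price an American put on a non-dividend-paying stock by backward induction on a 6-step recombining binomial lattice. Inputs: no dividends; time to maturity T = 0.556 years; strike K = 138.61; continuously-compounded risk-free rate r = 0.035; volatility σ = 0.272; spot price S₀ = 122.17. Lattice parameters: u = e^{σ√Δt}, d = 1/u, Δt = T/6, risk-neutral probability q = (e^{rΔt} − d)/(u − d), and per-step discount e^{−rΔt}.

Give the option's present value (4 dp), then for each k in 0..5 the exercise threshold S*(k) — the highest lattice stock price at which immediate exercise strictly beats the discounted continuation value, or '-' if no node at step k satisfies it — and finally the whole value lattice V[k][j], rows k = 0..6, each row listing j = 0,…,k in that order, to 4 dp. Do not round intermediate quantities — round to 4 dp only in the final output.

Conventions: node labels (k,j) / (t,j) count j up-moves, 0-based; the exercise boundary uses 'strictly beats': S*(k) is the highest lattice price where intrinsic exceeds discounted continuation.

price = 19.4212
boundary = - - 103.5250 112.4618 103.5250 112.4618
tree:
19.4212
26.6406 12.2967
35.0850 18.3327 6.3142
43.3116 26.1482 10.6023 2.0485
50.8844 35.0850 17.1437 4.1013 0.0000
57.8555 43.3116 26.1482 8.2113 0.0000 0.0000
64.2727 50.8844 35.0850 16.4400 0.0000 0.0000 0.0000

Δt=0.09267  u=1.08632  d=0.92054  q=0.49891  discount=0.99676
step 6 (expiry): payoffs max(K−S,0) = 64.2727 50.8844 35.0850 16.4400 0.0000 0.0000 0.0000
step 5: (k=5,j=0): S=80.7545, K−S=57.8555, hold=57.4067 ⇒ V=57.8555 exercise | (k=5,j=1): S=95.2984, K−S=43.3116, hold=42.8627 ⇒ V=43.3116 exercise | (k=5,j=2): S=112.4618, K−S=26.1482, hold=25.6994 ⇒ V=26.1482 exercise | (k=5,j=3): S=132.7163, K−S=5.8937, hold=8.2113 ⇒ V=8.2113 continue | (k=5,j=4): S=156.6186, K−S=0.0000, hold=0.0000 ⇒ V=0.0000 continue | (k=5,j=5): S=184.8258, K−S=0.0000, hold=0.0000 ⇒ V=0.0000 continue  boundary S*=112.4618
step 4: (k=4,j=0): S=87.7256, K−S=50.8844, hold=50.4356 ⇒ V=50.8844 exercise | (k=4,j=1): S=103.5250, K−S=35.0850, hold=34.6361 ⇒ V=35.0850 exercise | (k=4,j=2): S=122.1700, K−S=16.4400, hold=17.1437 ⇒ V=17.1437 continue | (k=4,j=3): S=144.1730, K−S=0.0000, hold=4.1013 ⇒ V=4.1013 continue | (k=4,j=4): S=170.1387, K−S=0.0000, hold=0.0000 ⇒ V=0.0000 continue  boundary S*=103.5250
step 3: (k=3,j=0): S=95.2984, K−S=43.3116, hold=42.8627 ⇒ V=43.3116 exercise | (k=3,j=1): S=112.4618, K−S=26.1482, hold=26.0493 ⇒ V=26.1482 exercise | (k=3,j=2): S=132.7163, K−S=5.8937, hold=10.6023 ⇒ V=10.6023 continue | (k=3,j=3): S=156.6186, K−S=0.0000, hold=2.0485 ⇒ V=2.0485 continue  boundary S*=112.4618
step 2: (k=2,j=0): S=103.5250, K−S=35.0850, hold=34.6361 ⇒ V=35.0850 exercise | (k=2,j=1): S=122.1700, K−S=16.4400, hold=18.3327 ⇒ V=18.3327 continue | (k=2,j=2): S=144.1730, K−S=0.0000, hold=6.3142 ⇒ V=6.3142 continue  boundary S*=103.5250
step 1: (k=1,j=0): S=112.4618, K−S=26.1482, hold=26.6406 ⇒ V=26.6406 continue | (k=1,j=1): S=132.7163, K−S=5.8937, hold=12.2967 ⇒ V=12.2967 continue  boundary S*=-
step 0: (k=0,j=0): S=122.1700, K−S=16.4400, hold=19.4212 ⇒ V=19.4212 continue  boundary S*=-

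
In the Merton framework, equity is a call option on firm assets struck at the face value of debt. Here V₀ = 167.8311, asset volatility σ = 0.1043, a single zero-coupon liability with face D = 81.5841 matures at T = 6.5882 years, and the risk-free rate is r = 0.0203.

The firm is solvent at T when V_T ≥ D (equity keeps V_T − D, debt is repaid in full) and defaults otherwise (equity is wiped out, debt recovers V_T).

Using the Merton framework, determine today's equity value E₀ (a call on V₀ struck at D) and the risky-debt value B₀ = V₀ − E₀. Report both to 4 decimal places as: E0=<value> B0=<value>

E0=96.4654 B0=71.3657

Work the structural quantities from V₀ = 167.8311 against face 81.5841:
d₁ = [ln(V₀/D) + (r + σ²/2)T] / (σ√T)
   = [ln(167.8311/81.5841) + (0.0203 + 0.5·0.1043²)·6.5882] / (0.1043·√6.5882)
   = [0.721324 + 0.169575] / 0.267712 = 3.327827
d₂ = d₁ − σ√T = 3.327827 − 0.267712 = 3.060115
N(d₁) = 0.999562,  N(d₂) = 0.998894,  e^(−rT) = 0.874817
E₀ = V₀·N(d₁) − D·e^(−rT)·N(d₂)
   = 167.8311·0.999562 − 81.5841·0.874817·0.998894 = 96.465442
B₀ = V₀ − E₀ = 167.8311 − 96.465442 = 71.365658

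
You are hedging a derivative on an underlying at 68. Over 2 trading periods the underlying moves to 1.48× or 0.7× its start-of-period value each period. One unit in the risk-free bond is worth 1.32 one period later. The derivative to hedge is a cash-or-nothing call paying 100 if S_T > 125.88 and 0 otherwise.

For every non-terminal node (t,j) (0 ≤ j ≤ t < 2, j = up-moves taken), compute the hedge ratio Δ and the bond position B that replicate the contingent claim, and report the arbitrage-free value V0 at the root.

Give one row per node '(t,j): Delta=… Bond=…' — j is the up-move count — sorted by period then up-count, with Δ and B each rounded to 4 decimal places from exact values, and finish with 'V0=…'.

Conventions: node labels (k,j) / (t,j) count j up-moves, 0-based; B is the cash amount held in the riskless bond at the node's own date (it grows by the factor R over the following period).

Risk-neutral probability p* = (R−d)/(u−d) = (1.32−0.7)/(1.48−0.7) = 0.7949.
Expiry values: V(2,0)=0.0000, V(2,1)=0.0000, V(2,2)=100.0000
(1,0): S=47.6000. Δ = (V_up−V_dn)/(S_up−S_dn) = (0.0000−0.0000)/(70.4480−33.3200) = 0.0000. V = [p*·0.0000 + (1−p*)·0.0000]/1.32 = 0.0000. B = V − Δ·S = 0.0000.
(1,1): S=100.6400. Δ = (V_up−V_dn)/(S_up−S_dn) = (100.0000−0.0000)/(148.9472−70.4480) = 1.2739. V = [p*·100.0000 + (1−p*)·0.0000]/1.32 = 60.2176. B = V − Δ·S = -67.9876.
(0,0): S=68.0000. Δ = (V_up−V_dn)/(S_up−S_dn) = (60.2176−0.0000)/(100.6400−47.6000) = 1.1353. V = [p*·60.2176 + (1−p*)·0.0000]/1.32 = 36.2615. B = V − Δ·S = -40.9405.
As a check, the time-0 holding Δ(0,0)·S0 + B(0,0) comes to 36.2615 — exactly V0.

(0,0): Delta=1.1353 Bond=-40.9405
(1,0): Delta=0.0000 Bond=0.0000
(1,1): Delta=1.2739 Bond=-67.9876
V0=36.2615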